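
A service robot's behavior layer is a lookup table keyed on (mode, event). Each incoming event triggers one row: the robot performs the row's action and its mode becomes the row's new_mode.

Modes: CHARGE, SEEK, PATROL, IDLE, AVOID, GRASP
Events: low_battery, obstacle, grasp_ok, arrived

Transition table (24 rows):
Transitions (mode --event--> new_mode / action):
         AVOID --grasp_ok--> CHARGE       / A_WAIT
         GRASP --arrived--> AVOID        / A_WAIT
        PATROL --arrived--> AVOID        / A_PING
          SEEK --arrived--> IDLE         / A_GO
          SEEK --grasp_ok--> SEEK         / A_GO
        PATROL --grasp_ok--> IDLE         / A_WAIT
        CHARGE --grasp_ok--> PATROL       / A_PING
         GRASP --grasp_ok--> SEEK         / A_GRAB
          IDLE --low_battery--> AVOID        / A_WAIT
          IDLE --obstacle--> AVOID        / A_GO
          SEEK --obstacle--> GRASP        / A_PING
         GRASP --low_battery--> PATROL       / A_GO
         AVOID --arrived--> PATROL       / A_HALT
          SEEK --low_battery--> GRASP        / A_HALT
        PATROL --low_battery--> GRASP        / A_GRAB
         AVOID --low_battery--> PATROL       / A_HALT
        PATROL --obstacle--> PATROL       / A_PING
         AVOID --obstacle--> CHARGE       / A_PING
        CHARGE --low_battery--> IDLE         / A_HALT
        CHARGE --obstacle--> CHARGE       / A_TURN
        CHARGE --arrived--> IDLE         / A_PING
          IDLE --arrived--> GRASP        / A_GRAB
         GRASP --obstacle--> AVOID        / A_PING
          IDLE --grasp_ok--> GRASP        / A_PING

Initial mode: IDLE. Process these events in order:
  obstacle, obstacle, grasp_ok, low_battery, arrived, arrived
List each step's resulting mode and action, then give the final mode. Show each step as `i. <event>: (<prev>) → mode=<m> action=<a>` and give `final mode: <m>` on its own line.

1. obstacle: (IDLE) → mode=AVOID action=A_GO
2. obstacle: (AVOID) → mode=CHARGE action=A_PING
3. grasp_ok: (CHARGE) → mode=PATROL action=A_PING
4. low_battery: (PATROL) → mode=GRASP action=A_GRAB
5. arrived: (GRASP) → mode=AVOID action=A_WAIT
6. arrived: (AVOID) → mode=PATROL action=A_HALT

final mode: PATROL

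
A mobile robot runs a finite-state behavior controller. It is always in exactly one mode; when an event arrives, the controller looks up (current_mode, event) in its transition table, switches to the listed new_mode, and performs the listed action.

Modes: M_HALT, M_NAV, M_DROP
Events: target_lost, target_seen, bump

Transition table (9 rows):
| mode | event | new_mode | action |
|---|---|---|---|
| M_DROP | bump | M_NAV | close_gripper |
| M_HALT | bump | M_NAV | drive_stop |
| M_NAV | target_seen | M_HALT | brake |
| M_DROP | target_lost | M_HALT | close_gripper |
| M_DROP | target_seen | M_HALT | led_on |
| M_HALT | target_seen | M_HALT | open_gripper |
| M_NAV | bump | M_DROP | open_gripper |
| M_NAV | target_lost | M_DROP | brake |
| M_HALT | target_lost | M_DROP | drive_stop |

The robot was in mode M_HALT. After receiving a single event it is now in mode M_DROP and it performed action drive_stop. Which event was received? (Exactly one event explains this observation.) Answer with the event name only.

target_lost

try target_lost: (M_HALT, target_lost) → (M_DROP, drive_stop)  ← matches
try target_seen: (M_HALT, target_seen) → (M_HALT, open_gripper)
try bump: (M_HALT, bump) → (M_NAV, drive_stop)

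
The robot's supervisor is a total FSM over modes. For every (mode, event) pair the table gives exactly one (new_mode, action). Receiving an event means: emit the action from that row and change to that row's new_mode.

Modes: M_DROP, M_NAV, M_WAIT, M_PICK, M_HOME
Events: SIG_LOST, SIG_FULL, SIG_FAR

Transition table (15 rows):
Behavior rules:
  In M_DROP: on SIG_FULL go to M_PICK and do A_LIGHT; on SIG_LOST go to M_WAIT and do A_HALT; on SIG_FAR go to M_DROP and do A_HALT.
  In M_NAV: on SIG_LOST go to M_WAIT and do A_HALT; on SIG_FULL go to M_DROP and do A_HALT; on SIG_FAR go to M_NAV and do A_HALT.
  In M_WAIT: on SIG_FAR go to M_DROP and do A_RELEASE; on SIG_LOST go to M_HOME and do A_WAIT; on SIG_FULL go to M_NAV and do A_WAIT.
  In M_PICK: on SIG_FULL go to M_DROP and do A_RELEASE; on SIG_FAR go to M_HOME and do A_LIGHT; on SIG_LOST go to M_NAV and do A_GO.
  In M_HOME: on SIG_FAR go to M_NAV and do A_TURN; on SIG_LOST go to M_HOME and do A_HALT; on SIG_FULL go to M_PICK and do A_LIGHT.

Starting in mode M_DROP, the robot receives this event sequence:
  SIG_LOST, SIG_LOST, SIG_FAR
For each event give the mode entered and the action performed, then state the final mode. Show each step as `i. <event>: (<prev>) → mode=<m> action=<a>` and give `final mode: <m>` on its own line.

final mode: M_NAV

1. SIG_LOST: (M_DROP) → mode=M_WAIT action=A_HALT
2. SIG_LOST: (M_WAIT) → mode=M_HOME action=A_WAIT
3. SIG_FAR: (M_HOME) → mode=M_NAV action=A_TURN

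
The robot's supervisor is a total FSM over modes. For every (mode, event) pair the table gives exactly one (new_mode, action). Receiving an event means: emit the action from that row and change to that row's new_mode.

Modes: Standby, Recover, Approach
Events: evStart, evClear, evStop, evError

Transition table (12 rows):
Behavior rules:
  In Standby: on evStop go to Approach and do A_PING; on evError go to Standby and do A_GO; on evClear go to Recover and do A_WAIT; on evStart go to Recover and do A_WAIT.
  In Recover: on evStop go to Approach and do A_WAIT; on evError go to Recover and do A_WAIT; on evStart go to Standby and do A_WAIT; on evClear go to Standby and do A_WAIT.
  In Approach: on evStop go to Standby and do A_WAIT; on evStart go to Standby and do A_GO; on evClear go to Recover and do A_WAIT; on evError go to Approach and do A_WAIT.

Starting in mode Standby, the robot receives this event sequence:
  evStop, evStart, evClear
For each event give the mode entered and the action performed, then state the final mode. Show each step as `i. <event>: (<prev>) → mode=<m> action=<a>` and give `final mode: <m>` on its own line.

1. evStop: (Standby) → mode=Approach action=A_PING
2. evStart: (Approach) → mode=Standby action=A_GO
3. evClear: (Standby) → mode=Recover action=A_WAIT

final mode: Recover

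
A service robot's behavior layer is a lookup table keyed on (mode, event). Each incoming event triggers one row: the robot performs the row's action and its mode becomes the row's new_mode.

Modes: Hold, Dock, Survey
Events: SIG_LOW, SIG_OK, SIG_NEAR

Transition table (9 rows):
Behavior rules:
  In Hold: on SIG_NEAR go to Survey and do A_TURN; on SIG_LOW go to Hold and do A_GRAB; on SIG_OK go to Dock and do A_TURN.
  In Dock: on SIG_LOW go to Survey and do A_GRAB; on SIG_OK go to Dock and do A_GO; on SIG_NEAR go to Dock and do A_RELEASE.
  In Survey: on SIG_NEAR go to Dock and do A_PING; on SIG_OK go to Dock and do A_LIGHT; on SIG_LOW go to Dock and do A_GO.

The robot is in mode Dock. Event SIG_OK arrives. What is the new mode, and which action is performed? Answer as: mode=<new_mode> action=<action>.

current mode = Dock; filter table to that mode:
  (Dock, SIG_LOW) → (Survey, A_GRAB)
  (Dock, SIG_OK) → (Dock, A_GO)  ← event matches
  (Dock, SIG_NEAR) → (Dock, A_RELEASE)
event = SIG_OK selects (Dock, A_GO)

mode=Dock action=A_GO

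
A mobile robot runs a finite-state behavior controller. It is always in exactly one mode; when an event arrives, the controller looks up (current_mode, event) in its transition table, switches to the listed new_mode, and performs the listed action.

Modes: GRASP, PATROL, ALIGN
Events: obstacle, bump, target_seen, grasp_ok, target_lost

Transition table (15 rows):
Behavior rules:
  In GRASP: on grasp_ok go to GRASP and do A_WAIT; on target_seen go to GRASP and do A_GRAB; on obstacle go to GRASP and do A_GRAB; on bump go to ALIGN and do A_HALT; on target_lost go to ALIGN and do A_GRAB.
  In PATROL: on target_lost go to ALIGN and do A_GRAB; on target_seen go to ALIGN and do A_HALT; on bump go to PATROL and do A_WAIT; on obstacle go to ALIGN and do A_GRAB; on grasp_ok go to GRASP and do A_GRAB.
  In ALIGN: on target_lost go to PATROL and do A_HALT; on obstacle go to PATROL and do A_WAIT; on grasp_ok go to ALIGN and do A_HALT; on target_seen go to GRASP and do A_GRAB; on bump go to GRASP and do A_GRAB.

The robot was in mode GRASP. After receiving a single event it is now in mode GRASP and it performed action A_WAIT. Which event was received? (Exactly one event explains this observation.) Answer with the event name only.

try obstacle: (GRASP, obstacle) → (GRASP, A_GRAB)
try bump: (GRASP, bump) → (ALIGN, A_HALT)
try target_seen: (GRASP, target_seen) → (GRASP, A_GRAB)
try grasp_ok: (GRASP, grasp_ok) → (GRASP, A_WAIT)  ← matches
try target_lost: (GRASP, target_lost) → (ALIGN, A_GRAB)

grasp_ok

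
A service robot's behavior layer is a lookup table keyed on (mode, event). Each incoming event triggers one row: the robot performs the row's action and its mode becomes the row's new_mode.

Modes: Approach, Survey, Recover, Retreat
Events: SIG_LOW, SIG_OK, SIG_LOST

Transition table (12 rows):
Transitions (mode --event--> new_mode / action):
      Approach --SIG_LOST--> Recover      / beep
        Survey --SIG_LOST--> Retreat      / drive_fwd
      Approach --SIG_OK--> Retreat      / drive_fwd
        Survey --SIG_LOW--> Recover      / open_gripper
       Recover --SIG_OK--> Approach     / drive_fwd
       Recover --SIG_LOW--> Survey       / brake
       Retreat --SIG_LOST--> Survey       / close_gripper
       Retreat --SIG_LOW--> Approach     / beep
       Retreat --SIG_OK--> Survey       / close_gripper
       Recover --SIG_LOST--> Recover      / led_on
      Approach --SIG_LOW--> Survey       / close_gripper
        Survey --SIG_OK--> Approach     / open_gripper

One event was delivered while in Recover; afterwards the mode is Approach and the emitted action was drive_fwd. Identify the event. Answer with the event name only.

try SIG_LOW: (Recover, SIG_LOW) → (Survey, brake)
try SIG_OK: (Recover, SIG_OK) → (Approach, drive_fwd)  ← matches
try SIG_LOST: (Recover, SIG_LOST) → (Recover, led_on)

SIG_OK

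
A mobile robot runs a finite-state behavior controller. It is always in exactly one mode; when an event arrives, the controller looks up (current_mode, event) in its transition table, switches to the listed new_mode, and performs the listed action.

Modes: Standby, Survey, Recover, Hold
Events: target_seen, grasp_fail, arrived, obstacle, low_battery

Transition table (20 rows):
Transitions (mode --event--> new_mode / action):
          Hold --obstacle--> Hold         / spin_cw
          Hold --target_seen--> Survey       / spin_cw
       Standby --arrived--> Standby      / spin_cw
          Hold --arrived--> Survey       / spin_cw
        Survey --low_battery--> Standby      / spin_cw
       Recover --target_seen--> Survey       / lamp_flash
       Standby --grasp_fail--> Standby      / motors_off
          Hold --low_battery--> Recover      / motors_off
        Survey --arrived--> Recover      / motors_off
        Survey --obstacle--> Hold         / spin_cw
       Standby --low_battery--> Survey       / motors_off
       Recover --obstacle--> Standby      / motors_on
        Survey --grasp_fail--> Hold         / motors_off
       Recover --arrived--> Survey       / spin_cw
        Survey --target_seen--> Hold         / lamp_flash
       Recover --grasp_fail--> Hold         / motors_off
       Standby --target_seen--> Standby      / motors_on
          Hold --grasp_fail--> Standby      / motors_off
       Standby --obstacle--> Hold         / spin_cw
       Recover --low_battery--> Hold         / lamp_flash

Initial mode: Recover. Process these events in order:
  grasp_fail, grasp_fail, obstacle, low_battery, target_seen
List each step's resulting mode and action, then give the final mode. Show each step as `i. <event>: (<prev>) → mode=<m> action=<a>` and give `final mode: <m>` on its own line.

final mode: Survey

1. grasp_fail: (Recover) → mode=Hold action=motors_off
2. grasp_fail: (Hold) → mode=Standby action=motors_off
3. obstacle: (Standby) → mode=Hold action=spin_cw
4. low_battery: (Hold) → mode=Recover action=motors_off
5. target_seen: (Recover) → mode=Survey action=lamp_flash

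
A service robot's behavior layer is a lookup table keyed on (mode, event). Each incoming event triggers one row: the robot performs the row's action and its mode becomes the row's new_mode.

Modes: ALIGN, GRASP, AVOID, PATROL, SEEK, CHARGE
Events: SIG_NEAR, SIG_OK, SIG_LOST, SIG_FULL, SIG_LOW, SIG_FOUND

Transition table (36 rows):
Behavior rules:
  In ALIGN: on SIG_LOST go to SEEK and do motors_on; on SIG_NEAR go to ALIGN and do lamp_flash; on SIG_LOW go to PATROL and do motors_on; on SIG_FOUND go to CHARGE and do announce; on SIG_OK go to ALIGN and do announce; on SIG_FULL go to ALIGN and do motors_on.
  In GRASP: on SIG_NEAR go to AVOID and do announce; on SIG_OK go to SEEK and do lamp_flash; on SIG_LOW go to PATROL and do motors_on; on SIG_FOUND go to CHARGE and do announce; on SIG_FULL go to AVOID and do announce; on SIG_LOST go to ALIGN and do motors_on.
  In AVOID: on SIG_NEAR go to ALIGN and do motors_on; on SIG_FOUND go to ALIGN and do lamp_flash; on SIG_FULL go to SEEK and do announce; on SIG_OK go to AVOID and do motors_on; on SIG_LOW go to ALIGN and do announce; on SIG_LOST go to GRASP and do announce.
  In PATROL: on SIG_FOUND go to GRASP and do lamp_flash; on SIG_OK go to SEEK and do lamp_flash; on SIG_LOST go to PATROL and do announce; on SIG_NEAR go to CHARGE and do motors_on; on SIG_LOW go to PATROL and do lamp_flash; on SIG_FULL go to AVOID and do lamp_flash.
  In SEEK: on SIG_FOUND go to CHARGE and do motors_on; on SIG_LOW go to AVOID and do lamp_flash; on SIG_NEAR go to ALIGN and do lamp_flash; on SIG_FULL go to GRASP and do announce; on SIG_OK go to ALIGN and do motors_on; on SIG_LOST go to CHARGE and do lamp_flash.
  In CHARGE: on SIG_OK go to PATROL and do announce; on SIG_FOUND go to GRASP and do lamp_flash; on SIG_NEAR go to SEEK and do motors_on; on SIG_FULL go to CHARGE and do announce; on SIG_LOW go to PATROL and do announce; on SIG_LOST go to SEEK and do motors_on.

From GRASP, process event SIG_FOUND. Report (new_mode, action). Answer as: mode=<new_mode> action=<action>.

mode=CHARGE action=announce

current mode = GRASP; filter table to that mode:
  (GRASP, SIG_NEAR) → (AVOID, announce)
  (GRASP, SIG_OK) → (SEEK, lamp_flash)
  (GRASP, SIG_LOW) → (PATROL, motors_on)
  (GRASP, SIG_FOUND) → (CHARGE, announce)  ← event matches
  (GRASP, SIG_FULL) → (AVOID, announce)
  (GRASP, SIG_LOST) → (ALIGN, motors_on)
event = SIG_FOUND selects (CHARGE, announce)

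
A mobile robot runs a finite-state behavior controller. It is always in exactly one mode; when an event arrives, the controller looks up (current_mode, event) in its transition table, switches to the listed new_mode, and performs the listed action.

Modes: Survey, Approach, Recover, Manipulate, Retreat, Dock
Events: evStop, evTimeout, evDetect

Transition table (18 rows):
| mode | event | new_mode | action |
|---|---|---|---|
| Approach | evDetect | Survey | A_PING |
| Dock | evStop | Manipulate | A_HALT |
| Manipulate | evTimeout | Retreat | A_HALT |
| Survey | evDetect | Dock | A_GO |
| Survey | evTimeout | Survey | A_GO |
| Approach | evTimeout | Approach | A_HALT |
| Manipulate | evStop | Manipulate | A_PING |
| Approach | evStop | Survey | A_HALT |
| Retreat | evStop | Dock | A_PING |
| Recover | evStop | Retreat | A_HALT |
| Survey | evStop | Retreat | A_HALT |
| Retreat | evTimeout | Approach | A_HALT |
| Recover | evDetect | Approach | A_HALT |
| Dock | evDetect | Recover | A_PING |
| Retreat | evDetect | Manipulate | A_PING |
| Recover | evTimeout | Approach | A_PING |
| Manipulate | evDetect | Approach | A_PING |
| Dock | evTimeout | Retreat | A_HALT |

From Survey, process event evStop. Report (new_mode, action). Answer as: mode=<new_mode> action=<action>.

current mode = Survey; filter table to that mode:
  (Survey, evDetect) → (Dock, A_GO)
  (Survey, evTimeout) → (Survey, A_GO)
  (Survey, evStop) → (Retreat, A_HALT)  ← event matches
event = evStop selects (Retreat, A_HALT)

mode=Retreat action=A_HALT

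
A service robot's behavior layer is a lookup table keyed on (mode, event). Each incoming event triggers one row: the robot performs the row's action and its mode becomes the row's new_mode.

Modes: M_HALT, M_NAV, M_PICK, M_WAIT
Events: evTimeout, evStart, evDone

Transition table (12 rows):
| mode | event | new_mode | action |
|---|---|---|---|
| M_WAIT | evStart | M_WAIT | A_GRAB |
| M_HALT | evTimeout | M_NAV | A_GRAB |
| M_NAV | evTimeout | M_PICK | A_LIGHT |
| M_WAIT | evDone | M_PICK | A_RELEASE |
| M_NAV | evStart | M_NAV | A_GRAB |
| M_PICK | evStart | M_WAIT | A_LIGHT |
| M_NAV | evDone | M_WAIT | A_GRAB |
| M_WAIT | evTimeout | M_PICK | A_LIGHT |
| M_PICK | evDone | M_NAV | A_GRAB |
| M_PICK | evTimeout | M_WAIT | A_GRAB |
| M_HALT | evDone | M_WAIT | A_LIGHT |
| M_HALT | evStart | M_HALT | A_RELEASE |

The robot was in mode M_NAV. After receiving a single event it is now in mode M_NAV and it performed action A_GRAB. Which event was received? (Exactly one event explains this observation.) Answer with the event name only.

try evTimeout: (M_NAV, evTimeout) → (M_PICK, A_LIGHT)
try evStart: (M_NAV, evStart) → (M_NAV, A_GRAB)  ← matches
try evDone: (M_NAV, evDone) → (M_WAIT, A_GRAB)

evStart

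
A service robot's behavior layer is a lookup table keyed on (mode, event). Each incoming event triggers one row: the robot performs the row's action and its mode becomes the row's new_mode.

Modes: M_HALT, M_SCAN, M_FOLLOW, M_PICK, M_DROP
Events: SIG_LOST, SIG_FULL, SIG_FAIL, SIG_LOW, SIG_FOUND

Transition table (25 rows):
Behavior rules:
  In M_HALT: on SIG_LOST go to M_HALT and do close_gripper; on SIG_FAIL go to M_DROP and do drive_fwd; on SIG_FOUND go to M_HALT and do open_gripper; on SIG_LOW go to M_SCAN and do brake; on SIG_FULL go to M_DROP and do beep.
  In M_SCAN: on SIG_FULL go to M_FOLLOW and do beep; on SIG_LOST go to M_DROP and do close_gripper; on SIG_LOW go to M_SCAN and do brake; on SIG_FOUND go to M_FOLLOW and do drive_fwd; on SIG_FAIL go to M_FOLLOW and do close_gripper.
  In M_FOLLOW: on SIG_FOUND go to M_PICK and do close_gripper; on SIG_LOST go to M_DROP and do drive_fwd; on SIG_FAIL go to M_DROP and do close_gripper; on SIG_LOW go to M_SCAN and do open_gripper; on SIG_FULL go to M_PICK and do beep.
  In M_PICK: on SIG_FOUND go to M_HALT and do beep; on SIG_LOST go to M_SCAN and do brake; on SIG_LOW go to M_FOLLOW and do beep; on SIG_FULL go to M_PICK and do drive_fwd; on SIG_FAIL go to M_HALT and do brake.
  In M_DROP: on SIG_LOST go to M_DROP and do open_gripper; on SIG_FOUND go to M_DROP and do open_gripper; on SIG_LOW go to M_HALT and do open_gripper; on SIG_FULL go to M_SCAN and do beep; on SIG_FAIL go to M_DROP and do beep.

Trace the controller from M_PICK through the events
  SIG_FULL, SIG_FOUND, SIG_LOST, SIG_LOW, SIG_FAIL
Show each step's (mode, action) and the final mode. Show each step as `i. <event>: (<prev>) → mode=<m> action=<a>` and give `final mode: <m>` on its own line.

1. SIG_FULL: (M_PICK) → mode=M_PICK action=drive_fwd
2. SIG_FOUND: (M_PICK) → mode=M_HALT action=beep
3. SIG_LOST: (M_HALT) → mode=M_HALT action=close_gripper
4. SIG_LOW: (M_HALT) → mode=M_SCAN action=brake
5. SIG_FAIL: (M_SCAN) → mode=M_FOLLOW action=close_gripper

final mode: M_FOLLOW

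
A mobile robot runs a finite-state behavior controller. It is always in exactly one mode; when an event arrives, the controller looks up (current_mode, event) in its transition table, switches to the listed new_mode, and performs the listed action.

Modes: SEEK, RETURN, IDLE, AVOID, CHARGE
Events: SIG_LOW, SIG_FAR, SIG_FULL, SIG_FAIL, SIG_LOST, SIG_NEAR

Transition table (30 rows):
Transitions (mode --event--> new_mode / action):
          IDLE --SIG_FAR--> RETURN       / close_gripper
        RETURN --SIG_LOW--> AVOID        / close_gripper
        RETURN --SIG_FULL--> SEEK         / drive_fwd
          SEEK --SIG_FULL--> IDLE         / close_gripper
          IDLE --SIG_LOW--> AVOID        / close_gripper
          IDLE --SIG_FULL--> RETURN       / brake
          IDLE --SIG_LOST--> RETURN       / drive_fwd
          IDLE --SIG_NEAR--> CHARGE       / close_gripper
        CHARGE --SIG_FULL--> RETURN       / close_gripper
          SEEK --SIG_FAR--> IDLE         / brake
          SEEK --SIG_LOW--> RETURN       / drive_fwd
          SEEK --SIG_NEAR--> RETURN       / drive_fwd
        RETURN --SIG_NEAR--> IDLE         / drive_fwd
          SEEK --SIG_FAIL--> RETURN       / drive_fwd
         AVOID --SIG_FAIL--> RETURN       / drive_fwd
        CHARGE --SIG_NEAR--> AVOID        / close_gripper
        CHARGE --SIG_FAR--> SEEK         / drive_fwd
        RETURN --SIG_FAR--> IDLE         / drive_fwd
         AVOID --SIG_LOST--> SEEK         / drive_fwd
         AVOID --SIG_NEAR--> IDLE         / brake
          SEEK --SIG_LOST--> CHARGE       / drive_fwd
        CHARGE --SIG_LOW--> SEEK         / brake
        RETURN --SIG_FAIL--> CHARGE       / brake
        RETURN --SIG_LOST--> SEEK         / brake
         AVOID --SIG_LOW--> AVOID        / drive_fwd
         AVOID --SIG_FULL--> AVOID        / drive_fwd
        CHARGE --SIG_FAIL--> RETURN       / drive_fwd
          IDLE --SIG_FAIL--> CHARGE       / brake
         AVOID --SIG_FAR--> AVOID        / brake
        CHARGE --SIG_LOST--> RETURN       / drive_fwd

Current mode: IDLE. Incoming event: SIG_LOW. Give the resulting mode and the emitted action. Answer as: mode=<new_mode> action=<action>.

current mode = IDLE; filter table to that mode:
  (IDLE, SIG_FAR) → (RETURN, close_gripper)
  (IDLE, SIG_LOW) → (AVOID, close_gripper)  ← event matches
  (IDLE, SIG_FULL) → (RETURN, brake)
  (IDLE, SIG_LOST) → (RETURN, drive_fwd)
  (IDLE, SIG_NEAR) → (CHARGE, close_gripper)
  (IDLE, SIG_FAIL) → (CHARGE, brake)
event = SIG_LOW selects (AVOID, close_gripper)

mode=AVOID action=close_gripper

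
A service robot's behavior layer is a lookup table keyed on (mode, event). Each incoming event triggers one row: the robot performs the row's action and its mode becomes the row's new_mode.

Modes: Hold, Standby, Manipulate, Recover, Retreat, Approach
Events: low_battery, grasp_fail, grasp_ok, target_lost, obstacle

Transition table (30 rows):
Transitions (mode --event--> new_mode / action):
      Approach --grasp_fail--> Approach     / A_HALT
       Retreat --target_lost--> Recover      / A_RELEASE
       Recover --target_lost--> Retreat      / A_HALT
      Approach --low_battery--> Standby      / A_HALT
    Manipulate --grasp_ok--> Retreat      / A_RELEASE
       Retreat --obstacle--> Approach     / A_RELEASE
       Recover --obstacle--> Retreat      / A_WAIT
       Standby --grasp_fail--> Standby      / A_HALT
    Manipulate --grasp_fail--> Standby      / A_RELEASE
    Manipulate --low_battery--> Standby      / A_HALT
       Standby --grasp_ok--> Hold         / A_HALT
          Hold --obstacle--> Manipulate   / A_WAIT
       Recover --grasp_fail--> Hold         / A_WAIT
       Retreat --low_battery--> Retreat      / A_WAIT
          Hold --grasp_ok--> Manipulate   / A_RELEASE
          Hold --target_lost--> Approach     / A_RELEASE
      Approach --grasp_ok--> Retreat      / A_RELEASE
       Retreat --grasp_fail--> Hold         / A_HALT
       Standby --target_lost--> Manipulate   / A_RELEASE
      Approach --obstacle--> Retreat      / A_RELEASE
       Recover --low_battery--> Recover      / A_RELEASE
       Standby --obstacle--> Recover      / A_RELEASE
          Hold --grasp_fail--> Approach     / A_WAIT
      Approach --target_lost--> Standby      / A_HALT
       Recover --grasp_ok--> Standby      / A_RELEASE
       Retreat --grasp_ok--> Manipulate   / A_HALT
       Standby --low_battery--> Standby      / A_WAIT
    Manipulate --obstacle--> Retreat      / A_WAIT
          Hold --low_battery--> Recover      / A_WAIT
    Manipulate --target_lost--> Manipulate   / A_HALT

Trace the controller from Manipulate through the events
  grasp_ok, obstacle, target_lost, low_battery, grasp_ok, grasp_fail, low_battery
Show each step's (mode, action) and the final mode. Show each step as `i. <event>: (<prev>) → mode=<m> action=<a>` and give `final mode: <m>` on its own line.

1. grasp_ok: (Manipulate) → mode=Retreat action=A_RELEASE
2. obstacle: (Retreat) → mode=Approach action=A_RELEASE
3. target_lost: (Approach) → mode=Standby action=A_HALT
4. low_battery: (Standby) → mode=Standby action=A_WAIT
5. grasp_ok: (Standby) → mode=Hold action=A_HALT
6. grasp_fail: (Hold) → mode=Approach action=A_WAIT
7. low_battery: (Approach) → mode=Standby action=A_HALT

final mode: Standby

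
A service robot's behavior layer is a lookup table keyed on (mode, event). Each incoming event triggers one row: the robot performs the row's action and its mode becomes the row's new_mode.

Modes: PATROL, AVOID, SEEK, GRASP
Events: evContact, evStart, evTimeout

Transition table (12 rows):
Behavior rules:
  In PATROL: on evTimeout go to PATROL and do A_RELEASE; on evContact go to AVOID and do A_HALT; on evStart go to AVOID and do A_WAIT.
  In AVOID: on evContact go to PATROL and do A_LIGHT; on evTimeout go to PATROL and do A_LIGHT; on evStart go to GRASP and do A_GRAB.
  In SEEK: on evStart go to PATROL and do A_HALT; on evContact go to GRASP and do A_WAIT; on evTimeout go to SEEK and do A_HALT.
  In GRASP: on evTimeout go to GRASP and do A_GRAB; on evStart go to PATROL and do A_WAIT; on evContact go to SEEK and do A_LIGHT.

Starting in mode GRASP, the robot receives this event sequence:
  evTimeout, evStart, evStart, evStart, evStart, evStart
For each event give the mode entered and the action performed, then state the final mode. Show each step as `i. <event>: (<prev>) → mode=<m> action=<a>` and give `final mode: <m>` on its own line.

final mode: AVOID

1. evTimeout: (GRASP) → mode=GRASP action=A_GRAB
2. evStart: (GRASP) → mode=PATROL action=A_WAIT
3. evStart: (PATROL) → mode=AVOID action=A_WAIT
4. evStart: (AVOID) → mode=GRASP action=A_GRAB
5. evStart: (GRASP) → mode=PATROL action=A_WAIT
6. evStart: (PATROL) → mode=AVOID action=A_WAIT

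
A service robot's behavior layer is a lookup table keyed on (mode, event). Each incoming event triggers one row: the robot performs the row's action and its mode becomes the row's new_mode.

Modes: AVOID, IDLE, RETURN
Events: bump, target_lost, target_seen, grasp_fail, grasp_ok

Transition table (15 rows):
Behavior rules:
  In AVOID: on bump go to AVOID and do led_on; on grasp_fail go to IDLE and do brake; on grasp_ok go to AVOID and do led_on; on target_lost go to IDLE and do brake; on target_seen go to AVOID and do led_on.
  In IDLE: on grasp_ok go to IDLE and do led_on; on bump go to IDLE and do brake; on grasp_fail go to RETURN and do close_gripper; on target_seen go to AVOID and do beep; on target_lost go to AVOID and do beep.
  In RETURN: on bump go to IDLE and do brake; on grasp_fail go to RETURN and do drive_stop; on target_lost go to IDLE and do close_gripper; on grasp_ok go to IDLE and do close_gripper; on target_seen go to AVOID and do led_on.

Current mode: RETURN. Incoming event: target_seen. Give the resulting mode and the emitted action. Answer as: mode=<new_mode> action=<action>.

current mode = RETURN; filter table to that mode:
  (RETURN, bump) → (IDLE, brake)
  (RETURN, grasp_fail) → (RETURN, drive_stop)
  (RETURN, target_lost) → (IDLE, close_gripper)
  (RETURN, grasp_ok) → (IDLE, close_gripper)
  (RETURN, target_seen) → (AVOID, led_on)  ← event matches
event = target_seen selects (AVOID, led_on)

mode=AVOID action=led_on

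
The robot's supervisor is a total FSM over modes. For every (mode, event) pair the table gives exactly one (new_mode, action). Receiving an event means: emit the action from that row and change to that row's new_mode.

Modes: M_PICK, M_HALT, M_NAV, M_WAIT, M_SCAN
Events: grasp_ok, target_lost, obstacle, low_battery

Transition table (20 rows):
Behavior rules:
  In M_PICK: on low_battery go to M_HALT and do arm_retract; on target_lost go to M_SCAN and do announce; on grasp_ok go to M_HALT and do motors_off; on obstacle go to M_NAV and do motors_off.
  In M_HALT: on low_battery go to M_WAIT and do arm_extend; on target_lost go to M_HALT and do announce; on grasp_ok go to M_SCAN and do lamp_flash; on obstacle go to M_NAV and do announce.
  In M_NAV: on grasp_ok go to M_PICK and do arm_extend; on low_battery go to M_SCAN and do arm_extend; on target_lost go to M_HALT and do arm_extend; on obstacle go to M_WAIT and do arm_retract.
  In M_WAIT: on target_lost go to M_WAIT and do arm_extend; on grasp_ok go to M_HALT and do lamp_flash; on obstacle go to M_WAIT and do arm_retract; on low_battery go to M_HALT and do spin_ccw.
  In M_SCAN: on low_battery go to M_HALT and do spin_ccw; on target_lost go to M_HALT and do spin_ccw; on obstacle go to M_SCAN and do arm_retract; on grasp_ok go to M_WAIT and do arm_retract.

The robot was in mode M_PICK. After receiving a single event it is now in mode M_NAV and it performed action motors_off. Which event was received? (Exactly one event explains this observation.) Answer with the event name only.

obstacle

try grasp_ok: (M_PICK, grasp_ok) → (M_HALT, motors_off)
try target_lost: (M_PICK, target_lost) → (M_SCAN, announce)
try obstacle: (M_PICK, obstacle) → (M_NAV, motors_off)  ← matches
try low_battery: (M_PICK, low_battery) → (M_HALT, arm_retract)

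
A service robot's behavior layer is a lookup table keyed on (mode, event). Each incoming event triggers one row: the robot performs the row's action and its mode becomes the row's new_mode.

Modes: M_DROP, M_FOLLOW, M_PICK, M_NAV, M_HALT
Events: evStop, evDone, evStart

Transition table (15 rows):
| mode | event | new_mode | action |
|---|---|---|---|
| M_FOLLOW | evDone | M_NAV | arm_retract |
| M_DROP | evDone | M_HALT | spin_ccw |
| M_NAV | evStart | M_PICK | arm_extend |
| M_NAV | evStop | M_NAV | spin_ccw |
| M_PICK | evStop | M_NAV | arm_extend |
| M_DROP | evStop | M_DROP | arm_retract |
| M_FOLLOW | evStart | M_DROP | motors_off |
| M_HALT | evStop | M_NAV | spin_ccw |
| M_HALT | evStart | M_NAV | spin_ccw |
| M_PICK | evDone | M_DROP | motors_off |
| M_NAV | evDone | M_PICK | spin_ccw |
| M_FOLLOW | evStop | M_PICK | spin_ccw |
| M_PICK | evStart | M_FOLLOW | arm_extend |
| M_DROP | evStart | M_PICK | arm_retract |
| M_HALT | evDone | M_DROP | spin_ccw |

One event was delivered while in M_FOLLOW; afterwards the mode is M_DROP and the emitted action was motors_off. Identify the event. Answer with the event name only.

try evStop: (M_FOLLOW, evStop) → (M_PICK, spin_ccw)
try evDone: (M_FOLLOW, evDone) → (M_NAV, arm_retract)
try evStart: (M_FOLLOW, evStart) → (M_DROP, motors_off)  ← matches

evStart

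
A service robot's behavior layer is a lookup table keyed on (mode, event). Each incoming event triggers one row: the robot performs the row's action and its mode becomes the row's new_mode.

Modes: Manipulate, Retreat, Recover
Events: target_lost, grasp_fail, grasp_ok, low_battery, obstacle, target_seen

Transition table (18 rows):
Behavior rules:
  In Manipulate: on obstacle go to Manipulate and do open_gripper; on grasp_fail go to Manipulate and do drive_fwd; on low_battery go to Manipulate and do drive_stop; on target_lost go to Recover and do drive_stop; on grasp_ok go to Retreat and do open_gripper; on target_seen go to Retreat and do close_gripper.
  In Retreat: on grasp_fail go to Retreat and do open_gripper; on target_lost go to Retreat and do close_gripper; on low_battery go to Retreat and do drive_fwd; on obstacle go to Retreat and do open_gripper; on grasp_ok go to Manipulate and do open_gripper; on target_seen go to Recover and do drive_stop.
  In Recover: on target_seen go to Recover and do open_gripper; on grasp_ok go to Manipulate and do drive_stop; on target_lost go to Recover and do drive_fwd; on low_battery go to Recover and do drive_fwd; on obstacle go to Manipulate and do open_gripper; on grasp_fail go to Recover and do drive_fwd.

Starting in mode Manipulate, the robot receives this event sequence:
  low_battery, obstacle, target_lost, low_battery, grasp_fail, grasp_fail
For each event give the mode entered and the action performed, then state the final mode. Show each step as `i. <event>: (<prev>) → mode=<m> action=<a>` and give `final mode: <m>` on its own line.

final mode: Recover

1. low_battery: (Manipulate) → mode=Manipulate action=drive_stop
2. obstacle: (Manipulate) → mode=Manipulate action=open_gripper
3. target_lost: (Manipulate) → mode=Recover action=drive_stop
4. low_battery: (Recover) → mode=Recover action=drive_fwd
5. grasp_fail: (Recover) → mode=Recover action=drive_fwd
6. grasp_fail: (Recover) → mode=Recover action=drive_fwd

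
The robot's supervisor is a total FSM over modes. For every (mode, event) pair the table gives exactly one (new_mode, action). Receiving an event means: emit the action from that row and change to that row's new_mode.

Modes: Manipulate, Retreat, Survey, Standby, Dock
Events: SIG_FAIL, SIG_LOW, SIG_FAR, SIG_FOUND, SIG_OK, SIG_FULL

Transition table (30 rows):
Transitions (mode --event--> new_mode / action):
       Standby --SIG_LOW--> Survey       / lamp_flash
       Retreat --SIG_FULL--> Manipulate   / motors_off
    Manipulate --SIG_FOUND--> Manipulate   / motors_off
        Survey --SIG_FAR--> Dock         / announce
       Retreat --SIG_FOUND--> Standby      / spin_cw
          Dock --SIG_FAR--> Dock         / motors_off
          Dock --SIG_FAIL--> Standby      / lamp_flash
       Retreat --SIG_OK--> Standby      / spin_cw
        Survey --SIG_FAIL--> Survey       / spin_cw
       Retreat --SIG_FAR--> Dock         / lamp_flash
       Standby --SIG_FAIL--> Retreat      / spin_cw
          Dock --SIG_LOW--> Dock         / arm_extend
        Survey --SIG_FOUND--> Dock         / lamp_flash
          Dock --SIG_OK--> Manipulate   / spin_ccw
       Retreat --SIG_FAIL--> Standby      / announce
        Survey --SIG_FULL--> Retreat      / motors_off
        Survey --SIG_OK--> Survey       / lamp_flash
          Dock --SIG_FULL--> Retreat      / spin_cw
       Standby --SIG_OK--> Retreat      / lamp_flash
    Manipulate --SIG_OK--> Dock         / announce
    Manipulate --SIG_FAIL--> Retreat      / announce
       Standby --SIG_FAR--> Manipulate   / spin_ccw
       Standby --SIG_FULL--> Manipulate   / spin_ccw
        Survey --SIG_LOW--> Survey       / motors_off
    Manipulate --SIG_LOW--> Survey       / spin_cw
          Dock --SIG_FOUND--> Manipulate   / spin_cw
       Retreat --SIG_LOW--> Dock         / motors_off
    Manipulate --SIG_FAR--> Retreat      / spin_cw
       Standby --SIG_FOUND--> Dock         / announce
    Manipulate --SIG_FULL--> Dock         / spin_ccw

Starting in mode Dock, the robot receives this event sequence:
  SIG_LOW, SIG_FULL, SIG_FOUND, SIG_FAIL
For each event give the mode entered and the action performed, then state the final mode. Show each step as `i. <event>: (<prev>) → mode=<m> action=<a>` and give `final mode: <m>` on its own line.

1. SIG_LOW: (Dock) → mode=Dock action=arm_extend
2. SIG_FULL: (Dock) → mode=Retreat action=spin_cw
3. SIG_FOUND: (Retreat) → mode=Standby action=spin_cw
4. SIG_FAIL: (Standby) → mode=Retreat action=spin_cw

final mode: Retreat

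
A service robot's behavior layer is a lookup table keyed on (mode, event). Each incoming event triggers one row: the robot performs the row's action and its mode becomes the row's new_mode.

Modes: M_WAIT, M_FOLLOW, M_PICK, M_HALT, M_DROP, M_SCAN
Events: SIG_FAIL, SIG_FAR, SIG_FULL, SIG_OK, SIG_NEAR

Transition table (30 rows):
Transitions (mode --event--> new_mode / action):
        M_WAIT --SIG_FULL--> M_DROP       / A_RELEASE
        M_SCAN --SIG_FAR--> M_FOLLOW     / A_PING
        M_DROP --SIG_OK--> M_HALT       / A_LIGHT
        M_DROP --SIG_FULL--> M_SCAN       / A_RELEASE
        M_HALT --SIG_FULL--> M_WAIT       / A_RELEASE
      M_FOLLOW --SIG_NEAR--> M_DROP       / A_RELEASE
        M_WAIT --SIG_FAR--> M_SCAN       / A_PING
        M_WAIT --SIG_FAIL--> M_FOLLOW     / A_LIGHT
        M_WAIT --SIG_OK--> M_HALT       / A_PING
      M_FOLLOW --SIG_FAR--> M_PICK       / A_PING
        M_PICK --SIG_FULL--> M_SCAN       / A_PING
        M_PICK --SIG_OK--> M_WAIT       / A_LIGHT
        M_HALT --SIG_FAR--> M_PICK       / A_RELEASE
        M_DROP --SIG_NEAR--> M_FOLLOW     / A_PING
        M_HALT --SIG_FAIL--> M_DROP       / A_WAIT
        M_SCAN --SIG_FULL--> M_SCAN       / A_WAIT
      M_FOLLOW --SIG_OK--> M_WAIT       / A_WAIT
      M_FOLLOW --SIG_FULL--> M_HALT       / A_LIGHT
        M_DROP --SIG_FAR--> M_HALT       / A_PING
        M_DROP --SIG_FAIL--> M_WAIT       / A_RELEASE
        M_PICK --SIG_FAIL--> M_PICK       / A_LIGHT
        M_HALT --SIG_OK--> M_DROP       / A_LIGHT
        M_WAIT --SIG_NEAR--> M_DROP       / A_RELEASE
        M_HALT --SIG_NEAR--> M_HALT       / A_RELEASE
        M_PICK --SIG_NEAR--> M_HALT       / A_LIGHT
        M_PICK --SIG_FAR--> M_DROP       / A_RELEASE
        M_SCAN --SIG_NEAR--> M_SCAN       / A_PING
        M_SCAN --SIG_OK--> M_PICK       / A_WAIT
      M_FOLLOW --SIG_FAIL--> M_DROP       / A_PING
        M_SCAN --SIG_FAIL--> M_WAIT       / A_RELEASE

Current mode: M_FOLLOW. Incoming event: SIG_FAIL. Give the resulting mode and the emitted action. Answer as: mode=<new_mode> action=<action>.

current mode = M_FOLLOW; filter table to that mode:
  (M_FOLLOW, SIG_NEAR) → (M_DROP, A_RELEASE)
  (M_FOLLOW, SIG_FAR) → (M_PICK, A_PING)
  (M_FOLLOW, SIG_OK) → (M_WAIT, A_WAIT)
  (M_FOLLOW, SIG_FULL) → (M_HALT, A_LIGHT)
  (M_FOLLOW, SIG_FAIL) → (M_DROP, A_PING)  ← event matches
event = SIG_FAIL selects (M_DROP, A_PING)

mode=M_DROP action=A_PING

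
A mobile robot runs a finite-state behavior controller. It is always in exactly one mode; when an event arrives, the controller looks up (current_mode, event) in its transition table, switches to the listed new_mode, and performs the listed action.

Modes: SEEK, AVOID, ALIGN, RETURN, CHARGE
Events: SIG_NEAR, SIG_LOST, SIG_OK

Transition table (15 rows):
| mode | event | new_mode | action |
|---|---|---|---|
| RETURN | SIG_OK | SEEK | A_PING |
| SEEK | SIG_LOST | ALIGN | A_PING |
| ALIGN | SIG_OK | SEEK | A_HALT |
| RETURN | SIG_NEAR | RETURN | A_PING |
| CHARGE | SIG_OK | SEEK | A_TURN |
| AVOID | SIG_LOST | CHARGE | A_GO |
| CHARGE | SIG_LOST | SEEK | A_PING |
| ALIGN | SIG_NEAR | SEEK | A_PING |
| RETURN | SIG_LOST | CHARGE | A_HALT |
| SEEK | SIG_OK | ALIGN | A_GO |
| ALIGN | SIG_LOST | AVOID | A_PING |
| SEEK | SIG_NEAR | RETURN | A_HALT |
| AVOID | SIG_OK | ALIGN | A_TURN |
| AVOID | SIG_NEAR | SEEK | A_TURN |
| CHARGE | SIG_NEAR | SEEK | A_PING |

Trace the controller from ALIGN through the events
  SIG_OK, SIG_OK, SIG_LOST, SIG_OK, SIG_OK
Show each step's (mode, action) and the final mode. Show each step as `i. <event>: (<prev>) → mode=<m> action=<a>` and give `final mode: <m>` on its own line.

final mode: SEEK

1. SIG_OK: (ALIGN) → mode=SEEK action=A_HALT
2. SIG_OK: (SEEK) → mode=ALIGN action=A_GO
3. SIG_LOST: (ALIGN) → mode=AVOID action=A_PING
4. SIG_OK: (AVOID) → mode=ALIGN action=A_TURN
5. SIG_OK: (ALIGN) → mode=SEEK action=A_HALT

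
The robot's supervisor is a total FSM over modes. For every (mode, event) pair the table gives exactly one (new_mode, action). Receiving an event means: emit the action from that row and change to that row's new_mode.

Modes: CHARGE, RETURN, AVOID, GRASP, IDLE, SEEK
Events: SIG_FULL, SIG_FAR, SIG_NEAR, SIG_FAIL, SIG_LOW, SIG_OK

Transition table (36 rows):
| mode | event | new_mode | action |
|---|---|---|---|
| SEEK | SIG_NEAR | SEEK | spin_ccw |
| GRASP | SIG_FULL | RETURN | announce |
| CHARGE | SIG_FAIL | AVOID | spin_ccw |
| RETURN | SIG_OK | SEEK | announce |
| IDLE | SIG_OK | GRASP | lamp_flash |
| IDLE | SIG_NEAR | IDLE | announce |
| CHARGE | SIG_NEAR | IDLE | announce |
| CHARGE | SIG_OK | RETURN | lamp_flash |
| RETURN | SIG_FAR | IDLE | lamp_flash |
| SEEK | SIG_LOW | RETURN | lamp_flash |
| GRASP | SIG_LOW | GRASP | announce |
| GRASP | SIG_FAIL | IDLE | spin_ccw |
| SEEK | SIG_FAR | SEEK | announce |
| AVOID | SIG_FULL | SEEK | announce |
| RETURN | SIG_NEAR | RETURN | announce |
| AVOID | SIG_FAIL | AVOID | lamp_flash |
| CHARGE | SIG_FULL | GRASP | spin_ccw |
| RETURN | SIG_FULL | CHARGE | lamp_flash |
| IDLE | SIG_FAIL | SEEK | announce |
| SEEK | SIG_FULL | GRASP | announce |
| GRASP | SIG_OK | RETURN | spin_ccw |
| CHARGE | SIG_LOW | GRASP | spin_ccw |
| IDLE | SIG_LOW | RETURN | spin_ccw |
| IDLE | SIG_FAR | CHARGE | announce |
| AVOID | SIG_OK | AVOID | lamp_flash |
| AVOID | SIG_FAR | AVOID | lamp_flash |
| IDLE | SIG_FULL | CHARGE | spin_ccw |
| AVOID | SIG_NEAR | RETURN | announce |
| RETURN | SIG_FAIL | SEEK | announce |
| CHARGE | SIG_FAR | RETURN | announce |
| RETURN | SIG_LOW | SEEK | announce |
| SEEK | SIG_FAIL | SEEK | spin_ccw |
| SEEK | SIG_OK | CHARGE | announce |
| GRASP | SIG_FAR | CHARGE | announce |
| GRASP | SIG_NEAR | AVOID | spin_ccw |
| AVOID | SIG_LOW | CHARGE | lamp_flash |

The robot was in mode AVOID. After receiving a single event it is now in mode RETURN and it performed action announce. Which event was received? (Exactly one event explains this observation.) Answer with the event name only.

try SIG_FULL: (AVOID, SIG_FULL) → (SEEK, announce)
try SIG_FAR: (AVOID, SIG_FAR) → (AVOID, lamp_flash)
try SIG_NEAR: (AVOID, SIG_NEAR) → (RETURN, announce)  ← matches
try SIG_FAIL: (AVOID, SIG_FAIL) → (AVOID, lamp_flash)
try SIG_LOW: (AVOID, SIG_LOW) → (CHARGE, lamp_flash)
try SIG_OK: (AVOID, SIG_OK) → (AVOID, lamp_flash)

SIG_NEAR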